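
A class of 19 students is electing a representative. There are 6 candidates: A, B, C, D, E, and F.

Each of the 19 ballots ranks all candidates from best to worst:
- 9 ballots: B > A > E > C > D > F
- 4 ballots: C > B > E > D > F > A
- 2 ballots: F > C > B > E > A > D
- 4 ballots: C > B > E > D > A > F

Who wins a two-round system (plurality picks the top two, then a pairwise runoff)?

C

Round 1 first-place votes: A 0, B 9, C 8, D 0, E 0, F 2. B and C advance.
Runoff: B is ranked above C on 9 ballots, C above B on 10.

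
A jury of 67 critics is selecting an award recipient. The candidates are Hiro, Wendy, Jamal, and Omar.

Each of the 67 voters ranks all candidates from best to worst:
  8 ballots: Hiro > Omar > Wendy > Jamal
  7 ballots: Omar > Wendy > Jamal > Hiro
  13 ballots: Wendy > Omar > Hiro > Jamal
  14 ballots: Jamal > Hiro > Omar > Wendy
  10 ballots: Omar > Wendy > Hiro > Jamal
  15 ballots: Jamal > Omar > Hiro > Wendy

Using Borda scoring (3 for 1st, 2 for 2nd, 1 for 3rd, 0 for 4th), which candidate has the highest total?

Hiro: 8×3 + 7×0 + 13×1 + 14×2 + 10×1 + 15×1 = 90
Wendy: 8×1 + 7×2 + 13×3 + 14×0 + 10×2 + 15×0 = 81
Jamal: 8×0 + 7×1 + 13×0 + 14×3 + 10×0 + 15×3 = 94
Omar: 8×2 + 7×3 + 13×2 + 14×1 + 10×3 + 15×2 = 137

Omar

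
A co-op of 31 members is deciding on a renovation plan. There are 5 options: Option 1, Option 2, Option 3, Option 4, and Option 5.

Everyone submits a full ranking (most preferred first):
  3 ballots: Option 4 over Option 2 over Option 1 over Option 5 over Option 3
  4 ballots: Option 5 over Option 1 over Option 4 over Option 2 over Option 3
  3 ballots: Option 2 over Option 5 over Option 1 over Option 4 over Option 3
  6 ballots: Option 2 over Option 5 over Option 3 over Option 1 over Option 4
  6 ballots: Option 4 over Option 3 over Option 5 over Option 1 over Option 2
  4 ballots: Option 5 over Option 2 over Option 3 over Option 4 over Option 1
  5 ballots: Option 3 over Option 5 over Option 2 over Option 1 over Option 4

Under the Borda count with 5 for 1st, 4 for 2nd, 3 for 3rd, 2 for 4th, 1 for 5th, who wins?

Option 5

Option 1: 3×3 + 4×4 + 3×3 + 6×2 + 6×2 + 4×1 + 5×2 = 72
Option 2: 3×4 + 4×2 + 3×5 + 6×5 + 6×1 + 4×4 + 5×3 = 102
Option 3: 3×1 + 4×1 + 3×1 + 6×3 + 6×4 + 4×3 + 5×5 = 89
Option 4: 3×5 + 4×3 + 3×2 + 6×1 + 6×5 + 4×2 + 5×1 = 82
Option 5: 3×2 + 4×5 + 3×4 + 6×4 + 6×3 + 4×5 + 5×4 = 120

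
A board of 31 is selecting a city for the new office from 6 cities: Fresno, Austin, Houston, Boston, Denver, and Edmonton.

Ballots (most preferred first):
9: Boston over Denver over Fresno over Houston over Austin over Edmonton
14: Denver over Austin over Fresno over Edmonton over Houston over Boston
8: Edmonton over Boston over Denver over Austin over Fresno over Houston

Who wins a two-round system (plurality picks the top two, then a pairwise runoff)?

Boston

Round 1 first-place votes: Fresno 0, Austin 0, Houston 0, Boston 9, Denver 14, Edmonton 8. Denver and Boston advance.
Runoff: Denver is ranked above Boston on 14 ballots, Boston above Denver on 17.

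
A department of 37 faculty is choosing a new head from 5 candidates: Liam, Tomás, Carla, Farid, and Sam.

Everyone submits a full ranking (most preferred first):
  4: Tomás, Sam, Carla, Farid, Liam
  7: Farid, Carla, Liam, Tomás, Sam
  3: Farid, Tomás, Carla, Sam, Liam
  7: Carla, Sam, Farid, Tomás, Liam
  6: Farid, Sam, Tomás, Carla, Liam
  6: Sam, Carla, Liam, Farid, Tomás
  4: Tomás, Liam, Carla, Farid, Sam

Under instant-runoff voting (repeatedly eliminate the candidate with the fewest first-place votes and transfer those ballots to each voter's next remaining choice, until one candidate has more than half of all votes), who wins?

Round 1: Liam 0, Tomás 8, Carla 7, Farid 16, Sam 6. Liam eliminated.
Round 2: Tomás 8, Carla 7, Farid 16, Sam 6. Sam eliminated.
Round 3: Tomás 8, Carla 13, Farid 16. Tomás eliminated.
Round 4: Carla 21, Farid 16. Carla has a majority (≥19).

Carla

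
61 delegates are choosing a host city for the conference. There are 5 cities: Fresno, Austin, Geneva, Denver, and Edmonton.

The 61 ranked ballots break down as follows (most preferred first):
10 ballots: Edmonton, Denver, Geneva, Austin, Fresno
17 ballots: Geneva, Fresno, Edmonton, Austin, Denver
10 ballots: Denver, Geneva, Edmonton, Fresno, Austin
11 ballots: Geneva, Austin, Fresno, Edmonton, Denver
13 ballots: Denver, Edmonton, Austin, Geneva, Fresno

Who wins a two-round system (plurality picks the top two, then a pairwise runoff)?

Round 1 first-place votes: Fresno 0, Austin 0, Geneva 28, Denver 23, Edmonton 10. Geneva and Denver advance.
Runoff: Geneva is ranked above Denver on 28 ballots, Denver above Geneva on 33.

Denver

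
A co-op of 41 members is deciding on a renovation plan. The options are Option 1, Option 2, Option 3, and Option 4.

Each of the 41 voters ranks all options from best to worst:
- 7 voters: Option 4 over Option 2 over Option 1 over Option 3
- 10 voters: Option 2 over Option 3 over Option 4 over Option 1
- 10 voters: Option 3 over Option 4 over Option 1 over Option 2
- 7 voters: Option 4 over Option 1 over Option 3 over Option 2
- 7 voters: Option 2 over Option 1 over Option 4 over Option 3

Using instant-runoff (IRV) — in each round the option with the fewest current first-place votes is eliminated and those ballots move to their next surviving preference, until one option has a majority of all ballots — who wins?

Option 4

Round 1: Option 1 0, Option 2 17, Option 3 10, Option 4 14. Option 1 eliminated.
Round 2: Option 2 17, Option 3 10, Option 4 14. Option 3 eliminated.
Round 3: Option 2 17, Option 4 24. Option 4 has a majority (≥21).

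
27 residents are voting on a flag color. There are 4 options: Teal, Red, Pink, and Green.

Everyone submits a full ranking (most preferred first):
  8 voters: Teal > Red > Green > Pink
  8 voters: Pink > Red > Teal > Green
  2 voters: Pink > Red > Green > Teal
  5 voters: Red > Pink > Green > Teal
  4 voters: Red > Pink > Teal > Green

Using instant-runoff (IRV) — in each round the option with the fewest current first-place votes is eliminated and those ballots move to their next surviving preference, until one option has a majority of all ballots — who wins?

Round 1: Teal 8, Red 9, Pink 10, Green 0. Green eliminated.
Round 2: Teal 8, Red 9, Pink 10. Teal eliminated.
Round 3: Red 17, Pink 10. Red has a majority (≥14).

Red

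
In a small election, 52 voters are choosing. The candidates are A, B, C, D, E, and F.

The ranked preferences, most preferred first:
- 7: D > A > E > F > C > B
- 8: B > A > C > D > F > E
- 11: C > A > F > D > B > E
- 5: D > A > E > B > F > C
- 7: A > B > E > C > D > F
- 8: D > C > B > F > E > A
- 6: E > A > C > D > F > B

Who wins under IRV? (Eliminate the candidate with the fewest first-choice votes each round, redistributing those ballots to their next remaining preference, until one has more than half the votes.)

A

Round 1: A 7, B 8, C 11, D 20, E 6, F 0. F eliminated.
Round 2: A 7, B 8, C 11, D 20, E 6. E eliminated.
Round 3: A 13, B 8, C 11, D 20. B eliminated.
Round 4: A 21, C 11, D 20. C eliminated.
Round 5: A 32, D 20. A has a majority (≥27).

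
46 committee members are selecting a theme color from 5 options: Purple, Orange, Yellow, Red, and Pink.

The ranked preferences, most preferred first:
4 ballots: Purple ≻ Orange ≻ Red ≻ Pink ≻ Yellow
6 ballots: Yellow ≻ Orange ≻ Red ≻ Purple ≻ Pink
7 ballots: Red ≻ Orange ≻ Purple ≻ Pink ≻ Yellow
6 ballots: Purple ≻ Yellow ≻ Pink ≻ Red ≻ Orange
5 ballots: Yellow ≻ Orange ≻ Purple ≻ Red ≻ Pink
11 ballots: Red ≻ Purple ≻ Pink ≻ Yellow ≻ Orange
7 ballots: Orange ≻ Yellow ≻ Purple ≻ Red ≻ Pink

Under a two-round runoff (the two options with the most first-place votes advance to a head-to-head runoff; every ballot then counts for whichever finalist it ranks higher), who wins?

Yellow

Round 1 first-place votes: Purple 10, Orange 7, Yellow 11, Red 18, Pink 0. Red and Yellow advance.
Runoff: Red is ranked above Yellow on 22 ballots, Yellow above Red on 24.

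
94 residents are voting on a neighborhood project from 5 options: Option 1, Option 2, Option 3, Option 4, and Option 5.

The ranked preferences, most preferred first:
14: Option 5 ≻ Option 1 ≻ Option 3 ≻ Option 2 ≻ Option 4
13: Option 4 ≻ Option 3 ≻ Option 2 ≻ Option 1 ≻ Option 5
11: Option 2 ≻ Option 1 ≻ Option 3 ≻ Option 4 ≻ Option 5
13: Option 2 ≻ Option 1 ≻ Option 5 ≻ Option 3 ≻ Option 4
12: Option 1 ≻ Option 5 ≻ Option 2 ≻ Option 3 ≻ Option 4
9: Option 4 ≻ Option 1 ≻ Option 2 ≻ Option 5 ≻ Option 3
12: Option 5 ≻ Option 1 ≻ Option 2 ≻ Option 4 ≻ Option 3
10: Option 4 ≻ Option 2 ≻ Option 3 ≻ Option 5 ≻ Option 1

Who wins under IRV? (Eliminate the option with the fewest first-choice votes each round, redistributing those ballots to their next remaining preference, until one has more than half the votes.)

Round 1: Option 1 12, Option 2 24, Option 3 0, Option 4 32, Option 5 26. Option 3 eliminated.
Round 2: Option 1 12, Option 2 24, Option 4 32, Option 5 26. Option 1 eliminated.
Round 3: Option 2 24, Option 4 32, Option 5 38. Option 2 eliminated.
Round 4: Option 4 43, Option 5 51. Option 5 has a majority (≥48).

Option 5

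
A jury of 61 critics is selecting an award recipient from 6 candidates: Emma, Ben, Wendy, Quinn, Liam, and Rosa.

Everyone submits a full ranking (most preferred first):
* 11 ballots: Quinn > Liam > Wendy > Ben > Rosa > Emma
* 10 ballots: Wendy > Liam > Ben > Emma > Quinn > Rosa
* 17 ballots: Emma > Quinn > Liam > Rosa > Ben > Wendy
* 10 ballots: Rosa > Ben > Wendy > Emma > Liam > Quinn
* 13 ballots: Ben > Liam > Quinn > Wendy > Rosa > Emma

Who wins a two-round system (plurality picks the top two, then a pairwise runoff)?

Round 1 first-place votes: Emma 17, Ben 13, Wendy 10, Quinn 11, Liam 0, Rosa 10. Emma and Ben advance.
Runoff: Emma is ranked above Ben on 17 ballots, Ben above Emma on 44.

Ben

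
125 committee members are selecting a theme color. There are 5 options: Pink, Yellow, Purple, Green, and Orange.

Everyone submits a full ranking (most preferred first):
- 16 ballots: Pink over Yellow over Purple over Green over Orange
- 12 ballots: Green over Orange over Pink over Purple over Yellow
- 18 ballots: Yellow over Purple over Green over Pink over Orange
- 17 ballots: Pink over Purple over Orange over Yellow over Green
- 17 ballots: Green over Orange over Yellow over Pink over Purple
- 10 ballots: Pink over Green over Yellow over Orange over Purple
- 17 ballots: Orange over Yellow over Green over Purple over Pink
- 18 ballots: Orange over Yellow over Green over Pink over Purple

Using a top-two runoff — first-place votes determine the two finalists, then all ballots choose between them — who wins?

Orange

Round 1 first-place votes: Pink 43, Yellow 18, Purple 0, Green 29, Orange 35. Pink and Orange advance.
Runoff: Pink is ranked above Orange on 61 ballots, Orange above Pink on 64.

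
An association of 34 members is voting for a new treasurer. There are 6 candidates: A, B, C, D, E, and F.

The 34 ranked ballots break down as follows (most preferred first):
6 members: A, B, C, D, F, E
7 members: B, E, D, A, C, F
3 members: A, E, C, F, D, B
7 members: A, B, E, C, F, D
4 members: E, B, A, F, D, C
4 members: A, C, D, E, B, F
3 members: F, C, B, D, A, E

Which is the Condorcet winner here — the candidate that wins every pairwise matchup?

A

A vs B: 20–14
A vs C: 31–3
A vs D: 24–10
A vs E: 23–11
A vs F: 31–3
A beats every other candidate.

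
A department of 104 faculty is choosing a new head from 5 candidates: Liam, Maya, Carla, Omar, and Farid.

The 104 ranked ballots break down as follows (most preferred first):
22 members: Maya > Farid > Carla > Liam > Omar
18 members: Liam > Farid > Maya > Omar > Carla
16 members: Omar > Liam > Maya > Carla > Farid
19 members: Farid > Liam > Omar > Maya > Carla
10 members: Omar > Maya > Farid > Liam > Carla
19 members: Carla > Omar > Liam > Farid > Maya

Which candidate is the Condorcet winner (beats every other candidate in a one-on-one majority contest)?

Liam

Liam vs Maya: 72–32
Liam vs Carla: 63–41
Liam vs Omar: 59–45
Liam vs Farid: 53–51
Liam beats every other candidate.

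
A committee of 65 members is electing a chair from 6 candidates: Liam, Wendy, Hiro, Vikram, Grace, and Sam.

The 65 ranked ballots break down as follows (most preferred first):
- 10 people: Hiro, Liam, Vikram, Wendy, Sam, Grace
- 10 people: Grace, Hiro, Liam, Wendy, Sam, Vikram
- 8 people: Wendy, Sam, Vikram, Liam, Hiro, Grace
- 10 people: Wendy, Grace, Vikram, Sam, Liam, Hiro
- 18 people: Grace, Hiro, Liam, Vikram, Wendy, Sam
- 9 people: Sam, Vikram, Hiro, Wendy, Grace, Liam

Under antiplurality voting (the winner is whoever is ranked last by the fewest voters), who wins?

Wendy

Last-place votes: Liam 9, Wendy 0, Hiro 10, Vikram 10, Grace 18, Sam 18.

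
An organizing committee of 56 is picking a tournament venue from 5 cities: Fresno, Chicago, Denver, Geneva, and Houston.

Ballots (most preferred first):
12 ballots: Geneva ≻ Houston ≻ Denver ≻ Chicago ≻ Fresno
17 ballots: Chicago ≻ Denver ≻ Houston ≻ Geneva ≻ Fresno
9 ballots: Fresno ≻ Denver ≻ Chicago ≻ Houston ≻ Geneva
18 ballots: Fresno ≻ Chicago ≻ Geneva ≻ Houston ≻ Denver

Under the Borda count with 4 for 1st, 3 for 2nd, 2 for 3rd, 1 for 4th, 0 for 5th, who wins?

Chicago

Fresno: 12×0 + 17×0 + 9×4 + 18×4 = 108
Chicago: 12×1 + 17×4 + 9×2 + 18×3 = 152
Denver: 12×2 + 17×3 + 9×3 + 18×0 = 102
Geneva: 12×4 + 17×1 + 9×0 + 18×2 = 101
Houston: 12×3 + 17×2 + 9×1 + 18×1 = 97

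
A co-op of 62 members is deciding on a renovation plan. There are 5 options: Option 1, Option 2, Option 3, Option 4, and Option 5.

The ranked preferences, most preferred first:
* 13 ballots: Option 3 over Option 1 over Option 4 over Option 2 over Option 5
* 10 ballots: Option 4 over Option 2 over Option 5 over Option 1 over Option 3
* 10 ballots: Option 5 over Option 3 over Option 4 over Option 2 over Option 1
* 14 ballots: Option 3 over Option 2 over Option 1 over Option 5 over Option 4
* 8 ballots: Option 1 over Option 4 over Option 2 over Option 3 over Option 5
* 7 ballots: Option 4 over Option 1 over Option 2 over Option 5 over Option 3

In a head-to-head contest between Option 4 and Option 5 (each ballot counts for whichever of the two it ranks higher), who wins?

Option 4 is ranked above Option 5 on 38 ballots; Option 5 above Option 4 on 24.

Option 4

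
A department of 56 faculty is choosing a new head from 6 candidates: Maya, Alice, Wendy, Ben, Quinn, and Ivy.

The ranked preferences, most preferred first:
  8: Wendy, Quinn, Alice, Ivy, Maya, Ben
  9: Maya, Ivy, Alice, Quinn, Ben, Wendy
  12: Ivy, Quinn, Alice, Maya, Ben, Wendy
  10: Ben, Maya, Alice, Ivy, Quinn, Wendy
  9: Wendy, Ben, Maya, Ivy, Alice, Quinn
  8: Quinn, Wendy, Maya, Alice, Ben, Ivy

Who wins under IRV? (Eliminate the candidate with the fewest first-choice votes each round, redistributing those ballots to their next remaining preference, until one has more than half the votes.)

Round 1: Maya 9, Alice 0, Wendy 17, Ben 10, Quinn 8, Ivy 12. Alice eliminated.
Round 2: Maya 9, Wendy 17, Ben 10, Quinn 8, Ivy 12. Quinn eliminated.
Round 3: Maya 9, Wendy 25, Ben 10, Ivy 12. Maya eliminated.
Round 4: Wendy 25, Ben 10, Ivy 21. Ben eliminated.
Round 5: Wendy 25, Ivy 31. Ivy has a majority (≥29).

Ivy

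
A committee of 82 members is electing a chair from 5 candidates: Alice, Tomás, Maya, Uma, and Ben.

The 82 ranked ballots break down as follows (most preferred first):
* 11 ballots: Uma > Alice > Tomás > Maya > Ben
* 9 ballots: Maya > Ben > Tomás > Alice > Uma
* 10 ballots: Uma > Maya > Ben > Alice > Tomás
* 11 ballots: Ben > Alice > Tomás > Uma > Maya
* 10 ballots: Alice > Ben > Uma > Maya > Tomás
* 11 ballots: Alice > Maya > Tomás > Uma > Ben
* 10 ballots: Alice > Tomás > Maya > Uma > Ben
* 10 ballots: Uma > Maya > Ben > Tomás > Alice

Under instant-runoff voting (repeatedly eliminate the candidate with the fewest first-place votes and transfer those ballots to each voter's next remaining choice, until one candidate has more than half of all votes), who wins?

Alice

Round 1: Alice 31, Tomás 0, Maya 9, Uma 31, Ben 11. Tomás eliminated.
Round 2: Alice 31, Maya 9, Uma 31, Ben 11. Maya eliminated.
Round 3: Alice 31, Uma 31, Ben 20. Ben eliminated.
Round 4: Alice 51, Uma 31. Alice has a majority (≥42).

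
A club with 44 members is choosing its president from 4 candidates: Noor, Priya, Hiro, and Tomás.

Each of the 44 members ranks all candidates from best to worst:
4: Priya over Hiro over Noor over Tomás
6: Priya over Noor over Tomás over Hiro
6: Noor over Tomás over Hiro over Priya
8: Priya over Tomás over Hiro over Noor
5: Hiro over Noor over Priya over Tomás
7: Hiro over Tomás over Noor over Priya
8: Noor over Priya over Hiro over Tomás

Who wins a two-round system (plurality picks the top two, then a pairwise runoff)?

Round 1 first-place votes: Noor 14, Priya 18, Hiro 12, Tomás 0. Priya and Noor advance.
Runoff: Priya is ranked above Noor on 18 ballots, Noor above Priya on 26.

Noor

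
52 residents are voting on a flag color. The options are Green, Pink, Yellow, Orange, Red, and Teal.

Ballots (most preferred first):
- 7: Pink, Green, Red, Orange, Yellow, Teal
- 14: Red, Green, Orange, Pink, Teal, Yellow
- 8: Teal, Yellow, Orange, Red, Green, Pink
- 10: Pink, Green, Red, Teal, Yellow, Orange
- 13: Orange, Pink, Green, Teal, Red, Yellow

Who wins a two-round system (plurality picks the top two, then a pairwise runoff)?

Round 1 first-place votes: Green 0, Pink 17, Yellow 0, Orange 13, Red 14, Teal 8. Pink and Red advance.
Runoff: Pink is ranked above Red on 30 ballots, Red above Pink on 22.

Pink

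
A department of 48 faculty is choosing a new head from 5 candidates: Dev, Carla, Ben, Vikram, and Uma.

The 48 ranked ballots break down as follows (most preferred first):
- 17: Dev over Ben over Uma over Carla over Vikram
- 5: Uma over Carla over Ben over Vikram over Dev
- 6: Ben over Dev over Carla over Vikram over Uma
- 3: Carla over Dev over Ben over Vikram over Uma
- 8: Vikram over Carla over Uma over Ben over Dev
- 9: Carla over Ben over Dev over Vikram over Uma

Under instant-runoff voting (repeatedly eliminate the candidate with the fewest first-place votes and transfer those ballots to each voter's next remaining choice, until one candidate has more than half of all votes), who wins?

Round 1: Dev 17, Carla 12, Ben 6, Vikram 8, Uma 5. Uma eliminated.
Round 2: Dev 17, Carla 17, Ben 6, Vikram 8. Ben eliminated.
Round 3: Dev 23, Carla 17, Vikram 8. Vikram eliminated.
Round 4: Dev 23, Carla 25. Carla has a majority (≥25).

Carla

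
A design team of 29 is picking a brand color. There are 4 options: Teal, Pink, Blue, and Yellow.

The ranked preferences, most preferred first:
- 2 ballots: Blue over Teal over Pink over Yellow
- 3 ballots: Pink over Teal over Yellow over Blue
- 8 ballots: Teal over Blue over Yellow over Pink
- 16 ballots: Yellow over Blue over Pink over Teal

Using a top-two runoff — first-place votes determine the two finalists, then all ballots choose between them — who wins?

Yellow

Round 1 first-place votes: Teal 8, Pink 3, Blue 2, Yellow 16. Yellow and Teal advance.
Runoff: Yellow is ranked above Teal on 16 ballots, Teal above Yellow on 13.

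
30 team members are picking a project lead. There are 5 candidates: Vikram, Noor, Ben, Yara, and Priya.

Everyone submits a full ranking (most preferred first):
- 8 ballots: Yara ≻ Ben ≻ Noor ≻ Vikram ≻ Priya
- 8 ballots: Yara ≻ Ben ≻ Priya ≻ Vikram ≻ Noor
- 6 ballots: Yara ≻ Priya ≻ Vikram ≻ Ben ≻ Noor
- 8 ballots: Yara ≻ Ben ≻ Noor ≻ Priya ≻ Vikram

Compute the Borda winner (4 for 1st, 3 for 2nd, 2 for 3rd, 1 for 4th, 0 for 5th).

Vikram: 8×1 + 8×1 + 6×2 + 8×0 = 28
Noor: 8×2 + 8×0 + 6×0 + 8×2 = 32
Ben: 8×3 + 8×3 + 6×1 + 8×3 = 78
Yara: 8×4 + 8×4 + 6×4 + 8×4 = 120
Priya: 8×0 + 8×2 + 6×3 + 8×1 = 42

Yara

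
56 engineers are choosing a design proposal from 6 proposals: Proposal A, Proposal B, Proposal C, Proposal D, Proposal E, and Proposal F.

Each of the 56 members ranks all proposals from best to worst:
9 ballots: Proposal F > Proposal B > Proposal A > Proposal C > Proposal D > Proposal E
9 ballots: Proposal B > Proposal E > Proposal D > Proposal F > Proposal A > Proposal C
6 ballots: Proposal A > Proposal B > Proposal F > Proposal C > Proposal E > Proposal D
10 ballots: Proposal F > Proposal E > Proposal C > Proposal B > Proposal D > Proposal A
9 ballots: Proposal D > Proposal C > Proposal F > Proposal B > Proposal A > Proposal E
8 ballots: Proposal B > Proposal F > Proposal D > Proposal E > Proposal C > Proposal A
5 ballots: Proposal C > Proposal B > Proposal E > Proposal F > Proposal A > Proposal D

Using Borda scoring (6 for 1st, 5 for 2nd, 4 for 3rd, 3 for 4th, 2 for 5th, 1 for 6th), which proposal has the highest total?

Proposal A: 9×4 + 9×2 + 6×6 + 10×1 + 9×2 + 8×1 + 5×2 = 136
Proposal B: 9×5 + 9×6 + 6×5 + 10×3 + 9×3 + 8×6 + 5×5 = 259
Proposal C: 9×3 + 9×1 + 6×3 + 10×4 + 9×5 + 8×2 + 5×6 = 185
Proposal D: 9×2 + 9×4 + 6×1 + 10×2 + 9×6 + 8×4 + 5×1 = 171
Proposal E: 9×1 + 9×5 + 6×2 + 10×5 + 9×1 + 8×3 + 5×4 = 169
Proposal F: 9×6 + 9×3 + 6×4 + 10×6 + 9×4 + 8×5 + 5×3 = 256

Proposal B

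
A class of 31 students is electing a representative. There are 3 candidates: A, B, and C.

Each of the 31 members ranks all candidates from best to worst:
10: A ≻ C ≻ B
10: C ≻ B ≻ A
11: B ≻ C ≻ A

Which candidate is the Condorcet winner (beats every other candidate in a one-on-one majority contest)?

C vs A: 21–10
C vs B: 20–11
C beats every other candidate.

C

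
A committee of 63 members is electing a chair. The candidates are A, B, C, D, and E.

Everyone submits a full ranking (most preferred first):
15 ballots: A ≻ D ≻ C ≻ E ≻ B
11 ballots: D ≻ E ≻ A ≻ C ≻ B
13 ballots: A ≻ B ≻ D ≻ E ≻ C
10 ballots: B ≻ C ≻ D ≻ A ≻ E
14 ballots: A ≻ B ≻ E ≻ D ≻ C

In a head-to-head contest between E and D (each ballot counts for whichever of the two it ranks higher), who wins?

D

E is ranked above D on 14 ballots; D above E on 49.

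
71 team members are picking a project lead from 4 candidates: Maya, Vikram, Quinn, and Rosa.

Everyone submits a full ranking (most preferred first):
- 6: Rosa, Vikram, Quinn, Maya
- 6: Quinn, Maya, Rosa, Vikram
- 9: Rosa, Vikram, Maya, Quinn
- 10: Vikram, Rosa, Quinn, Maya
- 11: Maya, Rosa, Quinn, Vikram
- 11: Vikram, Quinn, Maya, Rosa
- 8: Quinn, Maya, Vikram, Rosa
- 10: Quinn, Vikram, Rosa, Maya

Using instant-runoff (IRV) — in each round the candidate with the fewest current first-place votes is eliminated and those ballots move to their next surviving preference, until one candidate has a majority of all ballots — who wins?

Rosa

Round 1: Maya 11, Vikram 21, Quinn 24, Rosa 15. Maya eliminated.
Round 2: Vikram 21, Quinn 24, Rosa 26. Vikram eliminated.
Round 3: Quinn 35, Rosa 36. Rosa has a majority (≥36).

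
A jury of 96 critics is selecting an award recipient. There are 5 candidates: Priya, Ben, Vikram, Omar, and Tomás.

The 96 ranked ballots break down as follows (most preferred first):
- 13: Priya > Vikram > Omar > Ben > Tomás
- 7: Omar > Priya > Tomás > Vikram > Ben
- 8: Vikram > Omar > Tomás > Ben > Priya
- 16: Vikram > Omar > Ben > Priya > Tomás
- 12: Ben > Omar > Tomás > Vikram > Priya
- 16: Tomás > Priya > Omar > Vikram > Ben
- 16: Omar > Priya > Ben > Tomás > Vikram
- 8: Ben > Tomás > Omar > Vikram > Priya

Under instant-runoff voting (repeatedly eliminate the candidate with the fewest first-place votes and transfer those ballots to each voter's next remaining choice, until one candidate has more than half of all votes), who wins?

Round 1: Priya 13, Ben 20, Vikram 24, Omar 23, Tomás 16. Priya eliminated.
Round 2: Ben 20, Vikram 37, Omar 23, Tomás 16. Tomás eliminated.
Round 3: Ben 20, Vikram 37, Omar 39. Ben eliminated.
Round 4: Vikram 37, Omar 59. Omar has a majority (≥49).

Omar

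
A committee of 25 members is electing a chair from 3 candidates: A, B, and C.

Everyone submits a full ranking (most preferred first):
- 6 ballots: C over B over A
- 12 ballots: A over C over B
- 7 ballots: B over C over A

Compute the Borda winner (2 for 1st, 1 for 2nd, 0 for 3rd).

C

A: 6×0 + 12×2 + 7×0 = 24
B: 6×1 + 12×0 + 7×2 = 20
C: 6×2 + 12×1 + 7×1 = 31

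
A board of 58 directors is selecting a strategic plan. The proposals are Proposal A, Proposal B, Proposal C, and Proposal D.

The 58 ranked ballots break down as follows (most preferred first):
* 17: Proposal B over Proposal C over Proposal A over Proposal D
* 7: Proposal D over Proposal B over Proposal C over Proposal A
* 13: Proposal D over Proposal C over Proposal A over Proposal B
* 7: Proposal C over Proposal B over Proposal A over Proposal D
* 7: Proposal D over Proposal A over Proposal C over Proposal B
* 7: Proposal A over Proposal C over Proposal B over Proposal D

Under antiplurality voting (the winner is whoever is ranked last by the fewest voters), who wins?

Last-place votes: Proposal A 7, Proposal B 20, Proposal C 0, Proposal D 31.

Proposal C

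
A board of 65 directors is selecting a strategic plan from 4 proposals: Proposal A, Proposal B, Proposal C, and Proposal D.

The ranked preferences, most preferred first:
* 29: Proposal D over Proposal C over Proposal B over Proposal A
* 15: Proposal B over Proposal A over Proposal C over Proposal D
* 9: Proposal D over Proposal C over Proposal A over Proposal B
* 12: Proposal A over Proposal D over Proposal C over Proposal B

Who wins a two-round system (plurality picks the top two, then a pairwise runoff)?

Round 1 first-place votes: Proposal A 12, Proposal B 15, Proposal C 0, Proposal D 38. Proposal D and Proposal B advance.
Runoff: Proposal D is ranked above Proposal B on 50 ballots, Proposal B above Proposal D on 15.

Proposal D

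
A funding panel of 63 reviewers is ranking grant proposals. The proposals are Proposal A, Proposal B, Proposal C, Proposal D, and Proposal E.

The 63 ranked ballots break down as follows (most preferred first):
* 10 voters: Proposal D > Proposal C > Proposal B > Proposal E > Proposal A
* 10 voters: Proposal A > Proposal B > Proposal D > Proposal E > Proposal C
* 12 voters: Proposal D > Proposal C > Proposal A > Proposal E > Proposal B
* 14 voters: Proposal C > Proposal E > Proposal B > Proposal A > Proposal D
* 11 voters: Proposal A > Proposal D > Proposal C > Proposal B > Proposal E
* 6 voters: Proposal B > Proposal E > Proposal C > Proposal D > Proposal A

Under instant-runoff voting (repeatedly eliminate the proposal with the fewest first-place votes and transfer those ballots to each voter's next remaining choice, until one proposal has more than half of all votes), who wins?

Round 1: Proposal A 21, Proposal B 6, Proposal C 14, Proposal D 22, Proposal E 0. Proposal E eliminated.
Round 2: Proposal A 21, Proposal B 6, Proposal C 14, Proposal D 22. Proposal B eliminated.
Round 3: Proposal A 21, Proposal C 20, Proposal D 22. Proposal C eliminated.
Round 4: Proposal A 35, Proposal D 28. Proposal A has a majority (≥32).

Proposal A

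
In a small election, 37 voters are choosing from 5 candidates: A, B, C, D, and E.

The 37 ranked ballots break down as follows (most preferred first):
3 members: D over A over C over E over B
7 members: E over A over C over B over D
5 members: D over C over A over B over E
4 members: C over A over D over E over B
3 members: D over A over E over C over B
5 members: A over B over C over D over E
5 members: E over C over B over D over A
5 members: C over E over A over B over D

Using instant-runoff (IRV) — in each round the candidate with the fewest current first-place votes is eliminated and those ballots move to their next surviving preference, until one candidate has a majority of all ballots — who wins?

C

Round 1: A 5, B 0, C 9, D 11, E 12. B eliminated.
Round 2: A 5, C 9, D 11, E 12. A eliminated.
Round 3: C 14, D 11, E 12. D eliminated.
Round 4: C 22, E 15. C has a majority (≥19).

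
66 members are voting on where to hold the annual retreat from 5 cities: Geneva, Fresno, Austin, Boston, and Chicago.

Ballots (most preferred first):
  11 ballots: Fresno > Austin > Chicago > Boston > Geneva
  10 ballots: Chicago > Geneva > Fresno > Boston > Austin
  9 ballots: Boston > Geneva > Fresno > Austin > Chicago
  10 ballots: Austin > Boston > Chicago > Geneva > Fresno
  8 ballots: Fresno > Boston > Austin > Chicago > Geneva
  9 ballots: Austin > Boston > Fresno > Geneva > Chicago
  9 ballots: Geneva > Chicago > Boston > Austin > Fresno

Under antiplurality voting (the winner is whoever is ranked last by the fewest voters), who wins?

Last-place votes: Geneva 19, Fresno 19, Austin 10, Boston 0, Chicago 18.

Boston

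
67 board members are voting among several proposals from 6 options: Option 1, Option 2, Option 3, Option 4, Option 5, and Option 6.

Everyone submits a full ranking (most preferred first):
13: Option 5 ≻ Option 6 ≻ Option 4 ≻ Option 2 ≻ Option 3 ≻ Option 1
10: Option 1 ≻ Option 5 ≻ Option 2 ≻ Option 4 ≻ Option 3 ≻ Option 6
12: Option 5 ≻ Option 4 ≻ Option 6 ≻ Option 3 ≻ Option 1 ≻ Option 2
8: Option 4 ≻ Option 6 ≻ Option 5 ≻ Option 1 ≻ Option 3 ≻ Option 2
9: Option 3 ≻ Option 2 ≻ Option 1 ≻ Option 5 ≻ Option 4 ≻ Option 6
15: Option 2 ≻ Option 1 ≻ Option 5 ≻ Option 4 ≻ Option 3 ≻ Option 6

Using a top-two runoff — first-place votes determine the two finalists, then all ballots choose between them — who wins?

Round 1 first-place votes: Option 1 10, Option 2 15, Option 3 9, Option 4 8, Option 5 25, Option 6 0. Option 5 and Option 2 advance.
Runoff: Option 5 is ranked above Option 2 on 43 ballots, Option 2 above Option 5 on 24.

Option 5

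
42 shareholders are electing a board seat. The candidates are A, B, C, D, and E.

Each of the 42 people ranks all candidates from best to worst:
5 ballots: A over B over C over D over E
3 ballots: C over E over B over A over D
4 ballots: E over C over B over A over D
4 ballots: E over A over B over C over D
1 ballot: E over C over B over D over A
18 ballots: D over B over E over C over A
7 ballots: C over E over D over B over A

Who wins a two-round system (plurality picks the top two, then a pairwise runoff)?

Round 1 first-place votes: A 5, B 0, C 10, D 18, E 9. D and C advance.
Runoff: D is ranked above C on 18 ballots, C above D on 24.

C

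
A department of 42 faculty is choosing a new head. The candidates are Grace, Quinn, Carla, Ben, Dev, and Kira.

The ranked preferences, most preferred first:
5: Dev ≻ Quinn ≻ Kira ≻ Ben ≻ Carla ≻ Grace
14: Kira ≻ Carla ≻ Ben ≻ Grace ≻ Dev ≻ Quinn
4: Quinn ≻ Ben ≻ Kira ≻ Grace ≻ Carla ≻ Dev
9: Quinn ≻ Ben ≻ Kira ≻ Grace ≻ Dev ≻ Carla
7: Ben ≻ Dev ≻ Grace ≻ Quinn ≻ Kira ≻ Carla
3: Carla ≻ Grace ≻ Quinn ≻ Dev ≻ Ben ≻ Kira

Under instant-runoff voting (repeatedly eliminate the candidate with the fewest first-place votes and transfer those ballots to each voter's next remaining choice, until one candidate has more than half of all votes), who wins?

Round 1: Grace 0, Quinn 13, Carla 3, Ben 7, Dev 5, Kira 14. Grace eliminated.
Round 2: Quinn 13, Carla 3, Ben 7, Dev 5, Kira 14. Carla eliminated.
Round 3: Quinn 16, Ben 7, Dev 5, Kira 14. Dev eliminated.
Round 4: Quinn 21, Ben 7, Kira 14. Ben eliminated.
Round 5: Quinn 28, Kira 14. Quinn has a majority (≥22).

Quinn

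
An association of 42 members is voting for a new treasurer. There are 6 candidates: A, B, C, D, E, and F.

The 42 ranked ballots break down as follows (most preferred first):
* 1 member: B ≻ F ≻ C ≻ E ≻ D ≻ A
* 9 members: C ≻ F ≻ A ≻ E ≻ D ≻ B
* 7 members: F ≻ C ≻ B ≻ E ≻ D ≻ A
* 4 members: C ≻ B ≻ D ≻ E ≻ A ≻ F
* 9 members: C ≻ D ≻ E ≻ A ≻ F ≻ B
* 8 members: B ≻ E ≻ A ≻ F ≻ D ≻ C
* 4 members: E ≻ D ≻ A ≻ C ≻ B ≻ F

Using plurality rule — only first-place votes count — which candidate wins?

C

First-place votes: A 0, B 9, C 22, D 0, E 4, F 7.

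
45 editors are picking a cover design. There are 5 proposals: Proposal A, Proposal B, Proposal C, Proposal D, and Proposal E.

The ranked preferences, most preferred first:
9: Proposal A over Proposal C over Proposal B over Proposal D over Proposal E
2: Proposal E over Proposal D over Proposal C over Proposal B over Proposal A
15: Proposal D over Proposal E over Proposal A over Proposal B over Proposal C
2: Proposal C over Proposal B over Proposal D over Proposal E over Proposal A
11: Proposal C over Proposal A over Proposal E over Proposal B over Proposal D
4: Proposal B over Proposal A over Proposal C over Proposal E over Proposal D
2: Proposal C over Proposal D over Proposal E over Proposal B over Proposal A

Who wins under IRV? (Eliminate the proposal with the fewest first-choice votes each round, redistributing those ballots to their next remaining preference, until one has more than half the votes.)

Proposal C

Round 1: Proposal A 9, Proposal B 4, Proposal C 15, Proposal D 15, Proposal E 2. Proposal E eliminated.
Round 2: Proposal A 9, Proposal B 4, Proposal C 15, Proposal D 17. Proposal B eliminated.
Round 3: Proposal A 13, Proposal C 15, Proposal D 17. Proposal A eliminated.
Round 4: Proposal C 28, Proposal D 17. Proposal C has a majority (≥23).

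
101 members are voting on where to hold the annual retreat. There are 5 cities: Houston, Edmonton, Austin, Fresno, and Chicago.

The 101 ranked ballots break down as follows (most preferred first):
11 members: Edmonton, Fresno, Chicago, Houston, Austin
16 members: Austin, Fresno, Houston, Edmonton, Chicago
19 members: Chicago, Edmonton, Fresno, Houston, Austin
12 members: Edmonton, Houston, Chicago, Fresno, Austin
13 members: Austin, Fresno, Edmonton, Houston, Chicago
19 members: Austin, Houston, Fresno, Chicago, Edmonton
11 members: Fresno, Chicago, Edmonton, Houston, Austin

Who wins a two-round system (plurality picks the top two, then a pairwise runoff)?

Edmonton

Round 1 first-place votes: Houston 0, Edmonton 23, Austin 48, Fresno 11, Chicago 19. Austin and Edmonton advance.
Runoff: Austin is ranked above Edmonton on 48 ballots, Edmonton above Austin on 53.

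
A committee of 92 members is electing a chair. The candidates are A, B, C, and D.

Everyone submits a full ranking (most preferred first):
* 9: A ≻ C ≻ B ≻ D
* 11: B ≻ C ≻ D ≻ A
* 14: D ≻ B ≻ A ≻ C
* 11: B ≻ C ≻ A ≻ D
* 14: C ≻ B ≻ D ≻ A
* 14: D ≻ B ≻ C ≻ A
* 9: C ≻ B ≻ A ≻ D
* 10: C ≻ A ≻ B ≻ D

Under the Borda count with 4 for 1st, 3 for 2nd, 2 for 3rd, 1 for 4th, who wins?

A: 9×4 + 11×1 + 14×2 + 11×2 + 14×1 + 14×1 + 9×2 + 10×3 = 173
B: 9×2 + 11×4 + 14×3 + 11×4 + 14×3 + 14×3 + 9×3 + 10×2 = 279
C: 9×3 + 11×3 + 14×1 + 11×3 + 14×4 + 14×2 + 9×4 + 10×4 = 267
D: 9×1 + 11×2 + 14×4 + 11×1 + 14×2 + 14×4 + 9×1 + 10×1 = 201

B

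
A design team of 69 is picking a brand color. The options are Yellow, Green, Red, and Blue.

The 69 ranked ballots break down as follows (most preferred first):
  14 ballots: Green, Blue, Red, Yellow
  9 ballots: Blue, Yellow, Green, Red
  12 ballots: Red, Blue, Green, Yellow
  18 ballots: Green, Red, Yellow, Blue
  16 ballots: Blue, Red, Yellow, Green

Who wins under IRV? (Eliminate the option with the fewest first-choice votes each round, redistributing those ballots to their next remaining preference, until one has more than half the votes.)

Round 1: Yellow 0, Green 32, Red 12, Blue 25. Yellow eliminated.
Round 2: Green 32, Red 12, Blue 25. Red eliminated.
Round 3: Green 32, Blue 37. Blue has a majority (≥35).

Blue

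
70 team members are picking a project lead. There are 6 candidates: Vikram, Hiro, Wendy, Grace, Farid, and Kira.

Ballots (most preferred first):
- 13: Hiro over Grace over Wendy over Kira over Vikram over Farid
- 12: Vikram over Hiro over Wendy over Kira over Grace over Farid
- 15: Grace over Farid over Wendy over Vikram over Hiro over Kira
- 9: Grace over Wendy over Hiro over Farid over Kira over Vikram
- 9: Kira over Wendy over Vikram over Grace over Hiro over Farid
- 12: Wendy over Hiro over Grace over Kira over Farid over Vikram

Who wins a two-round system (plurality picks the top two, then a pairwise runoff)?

Round 1 first-place votes: Vikram 12, Hiro 13, Wendy 12, Grace 24, Farid 0, Kira 9. Grace and Hiro advance.
Runoff: Grace is ranked above Hiro on 33 ballots, Hiro above Grace on 37.

Hiro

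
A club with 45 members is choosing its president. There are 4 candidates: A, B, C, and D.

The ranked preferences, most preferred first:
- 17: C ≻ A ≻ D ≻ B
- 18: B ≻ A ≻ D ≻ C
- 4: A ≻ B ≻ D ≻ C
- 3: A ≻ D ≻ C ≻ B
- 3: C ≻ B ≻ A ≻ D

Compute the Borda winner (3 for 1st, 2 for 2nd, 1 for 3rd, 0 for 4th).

A: 17×2 + 18×2 + 4×3 + 3×3 + 3×1 = 94
B: 17×0 + 18×3 + 4×2 + 3×0 + 3×2 = 68
C: 17×3 + 18×0 + 4×0 + 3×1 + 3×3 = 63
D: 17×1 + 18×1 + 4×1 + 3×2 + 3×0 = 45

A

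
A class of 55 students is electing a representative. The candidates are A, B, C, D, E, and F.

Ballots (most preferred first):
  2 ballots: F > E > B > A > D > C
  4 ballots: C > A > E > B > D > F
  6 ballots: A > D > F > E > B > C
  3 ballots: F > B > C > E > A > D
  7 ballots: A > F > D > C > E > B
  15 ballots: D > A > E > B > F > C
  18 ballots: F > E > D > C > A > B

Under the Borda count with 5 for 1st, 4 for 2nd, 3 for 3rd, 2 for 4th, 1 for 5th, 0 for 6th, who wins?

A: 2×2 + 4×4 + 6×5 + 3×1 + 7×5 + 15×4 + 18×1 = 166
B: 2×3 + 4×2 + 6×1 + 3×4 + 7×0 + 15×2 + 18×0 = 62
C: 2×0 + 4×5 + 6×0 + 3×3 + 7×2 + 15×0 + 18×2 = 79
D: 2×1 + 4×1 + 6×4 + 3×0 + 7×3 + 15×5 + 18×3 = 180
E: 2×4 + 4×3 + 6×2 + 3×2 + 7×1 + 15×3 + 18×4 = 162
F: 2×5 + 4×0 + 6×3 + 3×5 + 7×4 + 15×1 + 18×5 = 176

D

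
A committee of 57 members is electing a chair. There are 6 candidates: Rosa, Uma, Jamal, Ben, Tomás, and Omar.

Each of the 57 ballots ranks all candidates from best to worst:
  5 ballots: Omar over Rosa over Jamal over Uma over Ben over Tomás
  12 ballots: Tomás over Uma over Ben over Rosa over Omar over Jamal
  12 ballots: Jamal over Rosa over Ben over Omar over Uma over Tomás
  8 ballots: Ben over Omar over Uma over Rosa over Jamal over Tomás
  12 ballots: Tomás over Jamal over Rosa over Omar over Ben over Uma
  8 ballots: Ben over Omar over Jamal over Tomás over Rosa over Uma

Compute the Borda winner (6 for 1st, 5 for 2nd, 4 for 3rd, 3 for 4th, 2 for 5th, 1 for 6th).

Ben

Rosa: 5×5 + 12×3 + 12×5 + 8×3 + 12×4 + 8×2 = 209
Uma: 5×3 + 12×5 + 12×2 + 8×4 + 12×1 + 8×1 = 151
Jamal: 5×4 + 12×1 + 12×6 + 8×2 + 12×5 + 8×4 = 212
Ben: 5×2 + 12×4 + 12×4 + 8×6 + 12×2 + 8×6 = 226
Tomás: 5×1 + 12×6 + 12×1 + 8×1 + 12×6 + 8×3 = 193
Omar: 5×6 + 12×2 + 12×3 + 8×5 + 12×3 + 8×5 = 206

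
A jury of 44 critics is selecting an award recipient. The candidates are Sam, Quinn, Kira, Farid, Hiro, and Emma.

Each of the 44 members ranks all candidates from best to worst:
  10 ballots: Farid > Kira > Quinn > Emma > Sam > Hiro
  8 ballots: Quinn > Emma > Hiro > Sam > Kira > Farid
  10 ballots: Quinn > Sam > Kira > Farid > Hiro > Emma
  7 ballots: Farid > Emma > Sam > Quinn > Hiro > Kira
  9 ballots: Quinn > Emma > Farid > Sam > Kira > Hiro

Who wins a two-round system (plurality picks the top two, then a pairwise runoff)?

Quinn

Round 1 first-place votes: Sam 0, Quinn 27, Kira 0, Farid 17, Hiro 0, Emma 0. Quinn and Farid advance.
Runoff: Quinn is ranked above Farid on 27 ballots, Farid above Quinn on 17.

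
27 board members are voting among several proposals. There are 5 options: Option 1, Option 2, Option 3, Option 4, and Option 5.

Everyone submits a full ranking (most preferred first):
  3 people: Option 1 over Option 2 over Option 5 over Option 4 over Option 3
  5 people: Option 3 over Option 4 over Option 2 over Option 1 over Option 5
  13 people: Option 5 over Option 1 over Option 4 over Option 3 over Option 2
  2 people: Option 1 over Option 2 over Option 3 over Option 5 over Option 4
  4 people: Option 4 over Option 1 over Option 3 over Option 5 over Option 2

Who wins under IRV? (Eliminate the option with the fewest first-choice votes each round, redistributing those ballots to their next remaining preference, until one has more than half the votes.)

Option 1

Round 1: Option 1 5, Option 2 0, Option 3 5, Option 4 4, Option 5 13. Option 2 eliminated.
Round 2: Option 1 5, Option 3 5, Option 4 4, Option 5 13. Option 4 eliminated.
Round 3: Option 1 9, Option 3 5, Option 5 13. Option 3 eliminated.
Round 4: Option 1 14, Option 5 13. Option 1 has a majority (≥14).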